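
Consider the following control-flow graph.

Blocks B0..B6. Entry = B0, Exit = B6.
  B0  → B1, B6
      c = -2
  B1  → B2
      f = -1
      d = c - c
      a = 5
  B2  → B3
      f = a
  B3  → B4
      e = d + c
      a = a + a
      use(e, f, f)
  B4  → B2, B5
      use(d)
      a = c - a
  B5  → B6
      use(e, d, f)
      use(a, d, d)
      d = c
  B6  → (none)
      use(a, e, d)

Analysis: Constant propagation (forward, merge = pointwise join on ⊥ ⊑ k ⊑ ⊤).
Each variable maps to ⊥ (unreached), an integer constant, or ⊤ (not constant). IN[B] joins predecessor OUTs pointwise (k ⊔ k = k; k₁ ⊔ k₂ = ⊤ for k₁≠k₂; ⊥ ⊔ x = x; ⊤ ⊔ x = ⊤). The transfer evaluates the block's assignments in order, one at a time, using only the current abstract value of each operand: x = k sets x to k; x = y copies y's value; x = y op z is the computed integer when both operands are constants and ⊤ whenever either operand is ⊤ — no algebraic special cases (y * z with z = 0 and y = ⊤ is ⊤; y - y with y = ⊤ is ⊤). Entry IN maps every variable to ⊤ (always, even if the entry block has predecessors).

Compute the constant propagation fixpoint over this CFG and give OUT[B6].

Converged values:
  B0:   IN=(all ⊤)   OUT={c:-2; rest ⊤}
  B1:   IN={c:-2; rest ⊤}   OUT={a:5, c:-2, d:0, f:-1; rest ⊤}
  B2:   IN={c:-2, d:0; rest ⊤}   OUT={c:-2, d:0; rest ⊤}
  B3:   IN={c:-2, d:0; rest ⊤}   OUT={c:-2, d:0, e:-2; rest ⊤}
  B4:   IN={c:-2, d:0, e:-2; rest ⊤}   OUT={c:-2, d:0, e:-2; rest ⊤}
  B5:   IN={c:-2, d:0, e:-2; rest ⊤}   OUT={c:-2, d:-2, e:-2; rest ⊤}
  B6:   IN={c:-2; rest ⊤}   OUT={c:-2; rest ⊤}

Merge at B6: IN[B6] = OUT[B0] ⊔ OUT[B5] = {a: ⊤, b: ⊤, c: -2, d: ⊤, e: ⊤, f: ⊤}
Applying B6's transfer function to that IN value gives OUT[B6] (row B6 above).

Answer: {a: ⊤, b: ⊤, c: -2, d: ⊤, e: ⊤, f: ⊤}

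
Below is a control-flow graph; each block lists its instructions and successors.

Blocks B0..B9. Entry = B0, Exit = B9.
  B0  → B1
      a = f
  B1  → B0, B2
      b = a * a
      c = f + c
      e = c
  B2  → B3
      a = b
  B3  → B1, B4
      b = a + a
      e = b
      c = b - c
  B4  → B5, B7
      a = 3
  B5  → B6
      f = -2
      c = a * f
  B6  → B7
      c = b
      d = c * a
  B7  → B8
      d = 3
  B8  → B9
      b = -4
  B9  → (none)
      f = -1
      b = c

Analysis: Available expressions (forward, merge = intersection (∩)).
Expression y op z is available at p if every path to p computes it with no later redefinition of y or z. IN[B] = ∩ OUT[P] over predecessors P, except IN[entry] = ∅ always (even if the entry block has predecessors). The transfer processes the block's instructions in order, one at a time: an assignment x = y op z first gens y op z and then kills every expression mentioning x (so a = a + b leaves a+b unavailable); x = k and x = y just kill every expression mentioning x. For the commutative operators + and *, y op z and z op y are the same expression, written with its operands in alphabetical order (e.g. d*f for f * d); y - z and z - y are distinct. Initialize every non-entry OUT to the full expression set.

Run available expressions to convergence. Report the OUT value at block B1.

Fixpoint table:
  B0:   IN={}   OUT={}
  B1:   IN={}   OUT={a*a}
  B2:   IN={a*a}   OUT={}
  B3:   IN={}   OUT={a+a}
  B4:   IN={a+a}   OUT={}
  B5:   IN={}   OUT={a*f}
  B6:   IN={a*f}   OUT={a*c, a*f}
  B7:   IN={}   OUT={}
  B8:   IN={}   OUT={}
  B9:   IN={}   OUT={}

Merge at B1: IN[B1] = OUT[B0] ∩ OUT[B3] = {}
Applying B1's transfer function to that IN value gives OUT[B1] (row B1 above).

Answer: {a*a}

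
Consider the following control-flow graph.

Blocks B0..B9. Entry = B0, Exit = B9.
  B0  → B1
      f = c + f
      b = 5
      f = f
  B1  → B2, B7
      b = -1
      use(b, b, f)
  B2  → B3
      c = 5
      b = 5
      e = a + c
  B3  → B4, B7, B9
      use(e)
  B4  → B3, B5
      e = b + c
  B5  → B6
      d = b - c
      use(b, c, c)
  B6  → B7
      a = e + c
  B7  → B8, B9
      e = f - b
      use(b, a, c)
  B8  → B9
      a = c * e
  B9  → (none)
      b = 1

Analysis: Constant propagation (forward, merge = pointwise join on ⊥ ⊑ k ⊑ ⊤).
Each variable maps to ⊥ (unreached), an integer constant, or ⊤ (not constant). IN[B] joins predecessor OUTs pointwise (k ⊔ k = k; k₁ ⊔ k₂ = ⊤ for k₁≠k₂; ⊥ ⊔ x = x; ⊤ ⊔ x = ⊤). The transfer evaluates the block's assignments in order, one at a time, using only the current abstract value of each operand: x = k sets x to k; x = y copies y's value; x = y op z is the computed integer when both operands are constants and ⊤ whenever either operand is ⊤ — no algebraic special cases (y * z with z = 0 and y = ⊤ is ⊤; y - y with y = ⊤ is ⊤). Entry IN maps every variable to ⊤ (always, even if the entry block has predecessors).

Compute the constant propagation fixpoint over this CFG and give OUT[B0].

Answer: {a: ⊤, b: 5, c: ⊤, d: ⊤, e: ⊤, f: ⊤}

Working:
Per-block solution:
  B0: | IN=(all ⊤) | OUT={b:5; rest ⊤}
  B1: | IN={b:5; rest ⊤} | OUT={b:-1; rest ⊤}
  B2: | IN={b:-1; rest ⊤} | OUT={b:5, c:5; rest ⊤}
  B3: | IN={b:5, c:5; rest ⊤} | OUT={b:5, c:5; rest ⊤}
  B4: | IN={b:5, c:5; rest ⊤} | OUT={b:5, c:5, e:10; rest ⊤}
  B5: | IN={b:5, c:5, e:10; rest ⊤} | OUT={b:5, c:5, d:0, e:10; rest ⊤}
  B6: | IN={b:5, c:5, d:0, e:10; rest ⊤} | OUT={a:15, b:5, c:5, d:0, e:10; rest ⊤}
  B7: | IN=(all ⊤) | OUT=(all ⊤)
  B8: | IN=(all ⊤) | OUT=(all ⊤)
  B9: | IN=(all ⊤) | OUT={b:1; rest ⊤}

B0 is the boundary node: IN[B0] = {a: ⊤, b: ⊤, c: ⊤, d: ⊤, e: ⊤, f: ⊤}
Applying B0's transfer function to that IN value gives OUT[B0] (row B0 above).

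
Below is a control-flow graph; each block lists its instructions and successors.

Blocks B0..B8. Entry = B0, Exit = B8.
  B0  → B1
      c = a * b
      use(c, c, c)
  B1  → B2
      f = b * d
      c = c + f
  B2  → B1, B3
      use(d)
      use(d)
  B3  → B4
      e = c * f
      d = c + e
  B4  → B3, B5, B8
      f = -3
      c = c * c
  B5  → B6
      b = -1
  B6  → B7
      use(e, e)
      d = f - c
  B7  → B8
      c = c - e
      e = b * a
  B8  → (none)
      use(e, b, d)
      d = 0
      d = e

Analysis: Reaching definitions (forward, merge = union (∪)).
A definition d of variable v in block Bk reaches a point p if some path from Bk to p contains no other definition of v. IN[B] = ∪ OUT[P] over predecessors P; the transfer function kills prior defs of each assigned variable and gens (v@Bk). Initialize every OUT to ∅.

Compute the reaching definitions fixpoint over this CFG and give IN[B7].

Fixpoint table:
  B0:  IN={}  OUT={c@B0}
  B1:  IN={c@B0, c@B1, f@B1}  OUT={c@B1, f@B1}
  B2:  IN={c@B1, f@B1}  OUT={c@B1, f@B1}
  B3:  IN={c@B1, c@B4, d@B3, e@B3, f@B1, f@B4}  OUT={c@B1, c@B4, d@B3, e@B3, f@B1, f@B4}
  B4:  IN={c@B1, c@B4, d@B3, e@B3, f@B1, f@B4}  OUT={c@B4, d@B3, e@B3, f@B4}
  B5:  IN={c@B4, d@B3, e@B3, f@B4}  OUT={b@B5, c@B4, d@B3, e@B3, f@B4}
  B6:  IN={b@B5, c@B4, d@B3, e@B3, f@B4}  OUT={b@B5, c@B4, d@B6, e@B3, f@B4}
  B7:  IN={b@B5, c@B4, d@B6, e@B3, f@B4}  OUT={b@B5, c@B7, d@B6, e@B7, f@B4}
  B8:  IN={b@B5, c@B4, c@B7, d@B3, d@B6, e@B3, e@B7, f@B4}  OUT={b@B5, c@B4, c@B7, d@B8, e@B3, e@B7, f@B4}

Merge at B7: IN[B7] = OUT[B6] = {b@B5, c@B4, d@B6, e@B3, f@B4}

Answer: {b@B5, c@B4, d@B6, e@B3, f@B4}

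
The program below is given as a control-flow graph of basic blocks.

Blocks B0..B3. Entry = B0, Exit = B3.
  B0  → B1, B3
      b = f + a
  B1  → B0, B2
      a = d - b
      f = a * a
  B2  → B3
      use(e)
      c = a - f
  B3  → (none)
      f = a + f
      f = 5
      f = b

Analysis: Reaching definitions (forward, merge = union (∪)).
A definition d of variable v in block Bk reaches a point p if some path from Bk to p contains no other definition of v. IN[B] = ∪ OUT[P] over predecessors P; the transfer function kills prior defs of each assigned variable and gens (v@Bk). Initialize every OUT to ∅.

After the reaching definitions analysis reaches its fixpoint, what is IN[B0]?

Fixpoint table:
  B0: | IN={a@B1, b@B0, f@B1} | OUT={a@B1, b@B0, f@B1}
  B1: | IN={a@B1, b@B0, f@B1} | OUT={a@B1, b@B0, f@B1}
  B2: | IN={a@B1, b@B0, f@B1} | OUT={a@B1, b@B0, c@B2, f@B1}
  B3: | IN={a@B1, b@B0, c@B2, f@B1} | OUT={a@B1, b@B0, c@B2, f@B3}

Merge at B0 (entry node, so the boundary value {} is joined with the incoming edge(s)): IN[B0] = {} ⊔ OUT[B1] = {a@B1, b@B0, f@B1}

Answer: {a@B1, b@B0, f@B1}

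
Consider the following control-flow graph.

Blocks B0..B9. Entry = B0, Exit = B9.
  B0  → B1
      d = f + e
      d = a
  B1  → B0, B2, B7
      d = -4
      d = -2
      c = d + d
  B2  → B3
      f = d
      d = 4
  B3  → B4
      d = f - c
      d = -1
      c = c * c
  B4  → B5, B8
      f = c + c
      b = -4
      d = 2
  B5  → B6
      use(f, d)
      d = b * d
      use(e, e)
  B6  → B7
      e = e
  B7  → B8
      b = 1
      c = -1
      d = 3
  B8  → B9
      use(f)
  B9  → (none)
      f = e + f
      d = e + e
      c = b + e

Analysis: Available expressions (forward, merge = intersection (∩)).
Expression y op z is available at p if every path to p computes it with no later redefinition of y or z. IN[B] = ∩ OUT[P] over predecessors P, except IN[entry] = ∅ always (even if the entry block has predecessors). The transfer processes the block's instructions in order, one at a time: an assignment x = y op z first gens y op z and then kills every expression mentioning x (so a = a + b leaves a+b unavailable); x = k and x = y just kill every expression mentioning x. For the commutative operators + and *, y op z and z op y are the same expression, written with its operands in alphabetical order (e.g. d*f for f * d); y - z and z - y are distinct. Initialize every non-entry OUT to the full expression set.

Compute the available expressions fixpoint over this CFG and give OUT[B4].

Per-block solution:
  B0:  IN={}  OUT={e+f}
  B1:  IN={e+f}  OUT={d+d, e+f}
  B2:  IN={d+d, e+f}  OUT={}
  B3:  IN={}  OUT={}
  B4:  IN={}  OUT={c+c}
  B5:  IN={c+c}  OUT={c+c}
  B6:  IN={c+c}  OUT={c+c}
  B7:  IN={}  OUT={}
  B8:  IN={}  OUT={}
  B9:  IN={}  OUT={b+e, e+e}

Merge at B4: IN[B4] = OUT[B3] = {}
Applying B4's transfer function to that IN value gives OUT[B4] (row B4 above).

Answer: {c+c}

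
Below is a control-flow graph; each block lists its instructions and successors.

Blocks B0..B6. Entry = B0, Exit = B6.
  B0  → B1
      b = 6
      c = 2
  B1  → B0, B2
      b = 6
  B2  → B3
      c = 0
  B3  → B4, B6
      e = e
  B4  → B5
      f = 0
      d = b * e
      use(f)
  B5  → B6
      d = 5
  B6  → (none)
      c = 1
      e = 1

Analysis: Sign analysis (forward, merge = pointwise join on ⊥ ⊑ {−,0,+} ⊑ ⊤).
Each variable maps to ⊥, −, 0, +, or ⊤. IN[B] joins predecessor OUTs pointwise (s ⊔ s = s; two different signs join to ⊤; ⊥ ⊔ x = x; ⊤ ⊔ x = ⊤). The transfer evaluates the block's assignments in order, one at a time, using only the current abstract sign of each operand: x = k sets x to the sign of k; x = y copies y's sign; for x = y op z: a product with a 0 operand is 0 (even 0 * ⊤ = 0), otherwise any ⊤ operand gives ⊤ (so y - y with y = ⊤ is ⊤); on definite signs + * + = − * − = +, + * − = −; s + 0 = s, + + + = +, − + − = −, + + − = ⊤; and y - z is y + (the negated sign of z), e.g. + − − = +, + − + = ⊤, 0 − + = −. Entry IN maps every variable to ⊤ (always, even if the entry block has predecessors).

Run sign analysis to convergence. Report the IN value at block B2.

Answer: {a: ⊤, b: +, c: +, d: ⊤, e: ⊤, f: ⊤}

Derivation:
Fixpoint table:
  B0:   IN=(all ⊤)   OUT={b:+, c:+; rest ⊤}
  B1:   IN={b:+, c:+; rest ⊤}   OUT={b:+, c:+; rest ⊤}
  B2:   IN={b:+, c:+; rest ⊤}   OUT={b:+, c:0; rest ⊤}
  B3:   IN={b:+, c:0; rest ⊤}   OUT={b:+, c:0; rest ⊤}
  B4:   IN={b:+, c:0; rest ⊤}   OUT={b:+, c:0, f:0; rest ⊤}
  B5:   IN={b:+, c:0, f:0; rest ⊤}   OUT={b:+, c:0, d:+, f:0; rest ⊤}
  B6:   IN={b:+, c:0; rest ⊤}   OUT={b:+, c:+, e:+; rest ⊤}

Merge at B2: IN[B2] = OUT[B1] = {a: ⊤, b: +, c: +, d: ⊤, e: ⊤, f: ⊤}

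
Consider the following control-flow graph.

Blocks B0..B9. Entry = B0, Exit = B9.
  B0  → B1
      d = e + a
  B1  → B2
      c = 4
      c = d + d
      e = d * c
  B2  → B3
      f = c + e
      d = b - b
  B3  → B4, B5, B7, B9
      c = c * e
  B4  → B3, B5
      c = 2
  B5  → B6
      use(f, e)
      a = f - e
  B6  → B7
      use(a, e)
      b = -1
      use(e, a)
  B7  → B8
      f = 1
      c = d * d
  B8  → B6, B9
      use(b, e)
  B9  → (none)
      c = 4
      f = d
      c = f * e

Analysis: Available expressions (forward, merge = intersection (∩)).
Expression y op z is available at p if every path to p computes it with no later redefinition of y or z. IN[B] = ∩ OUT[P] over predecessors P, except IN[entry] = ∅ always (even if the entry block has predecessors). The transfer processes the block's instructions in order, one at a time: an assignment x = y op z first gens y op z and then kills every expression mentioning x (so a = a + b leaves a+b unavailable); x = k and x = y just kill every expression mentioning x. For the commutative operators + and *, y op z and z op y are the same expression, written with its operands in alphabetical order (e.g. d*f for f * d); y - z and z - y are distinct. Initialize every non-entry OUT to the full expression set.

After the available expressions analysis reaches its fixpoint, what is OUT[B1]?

Converged values:
  B0:   IN={}   OUT={a+e}
  B1:   IN={a+e}   OUT={c*d, d+d}
  B2:   IN={c*d, d+d}   OUT={b-b, c+e}
  B3:   IN={b-b}   OUT={b-b}
  B4:   IN={b-b}   OUT={b-b}
  B5:   IN={b-b}   OUT={b-b, f-e}
  B6:   IN={}   OUT={}
  B7:   IN={}   OUT={d*d}
  B8:   IN={d*d}   OUT={d*d}
  B9:   IN={}   OUT={e*f}

Merge at B1: IN[B1] = OUT[B0] = {a+e}
Applying B1's transfer function to that IN value gives OUT[B1] (row B1 above).

Answer: {c*d, d+d}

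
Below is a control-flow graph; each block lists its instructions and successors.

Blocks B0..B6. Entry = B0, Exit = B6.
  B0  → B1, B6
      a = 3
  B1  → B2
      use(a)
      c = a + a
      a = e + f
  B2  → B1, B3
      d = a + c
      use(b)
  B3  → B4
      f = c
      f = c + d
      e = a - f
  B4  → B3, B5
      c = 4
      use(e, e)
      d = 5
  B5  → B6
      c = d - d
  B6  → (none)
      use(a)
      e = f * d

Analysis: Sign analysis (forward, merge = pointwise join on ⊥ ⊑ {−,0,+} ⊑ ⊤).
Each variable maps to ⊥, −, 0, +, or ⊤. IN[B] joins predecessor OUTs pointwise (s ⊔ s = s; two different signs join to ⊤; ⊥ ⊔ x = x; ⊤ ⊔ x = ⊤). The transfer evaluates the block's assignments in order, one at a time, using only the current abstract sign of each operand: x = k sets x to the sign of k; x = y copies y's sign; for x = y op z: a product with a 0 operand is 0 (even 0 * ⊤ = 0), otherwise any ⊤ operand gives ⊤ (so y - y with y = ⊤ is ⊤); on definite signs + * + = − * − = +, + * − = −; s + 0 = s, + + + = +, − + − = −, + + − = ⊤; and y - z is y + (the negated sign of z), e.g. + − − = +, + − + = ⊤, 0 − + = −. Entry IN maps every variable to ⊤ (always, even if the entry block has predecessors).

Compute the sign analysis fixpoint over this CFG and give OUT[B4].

Fixpoint table:
  B0:  IN=(all ⊤)  OUT={a:+; rest ⊤}
  B1:  IN=(all ⊤)  OUT=(all ⊤)
  B2:  IN=(all ⊤)  OUT=(all ⊤)
  B3:  IN=(all ⊤)  OUT=(all ⊤)
  B4:  IN=(all ⊤)  OUT={c:+, d:+; rest ⊤}
  B5:  IN={c:+, d:+; rest ⊤}  OUT={d:+; rest ⊤}
  B6:  IN=(all ⊤)  OUT=(all ⊤)

Merge at B4: IN[B4] = OUT[B3] = {a: ⊤, b: ⊤, c: ⊤, d: ⊤, e: ⊤, f: ⊤}
Applying B4's transfer function to that IN value gives OUT[B4] (row B4 above).

Answer: {a: ⊤, b: ⊤, c: +, d: +, e: ⊤, f: ⊤}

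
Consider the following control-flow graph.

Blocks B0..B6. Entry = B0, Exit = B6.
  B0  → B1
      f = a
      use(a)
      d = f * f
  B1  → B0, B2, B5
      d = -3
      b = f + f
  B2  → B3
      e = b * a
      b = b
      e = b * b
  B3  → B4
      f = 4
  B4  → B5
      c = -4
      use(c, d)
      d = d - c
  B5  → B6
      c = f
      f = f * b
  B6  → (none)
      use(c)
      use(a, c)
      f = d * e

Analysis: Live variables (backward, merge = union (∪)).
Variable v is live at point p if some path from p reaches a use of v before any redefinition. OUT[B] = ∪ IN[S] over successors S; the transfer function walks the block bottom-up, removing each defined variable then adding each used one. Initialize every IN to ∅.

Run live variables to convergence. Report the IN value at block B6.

Answer: {a, c, d, e}

Derivation:
Fixpoint table:
  B0: | IN={a, e} | OUT={a, e, f}
  B1: | IN={a, e, f} | OUT={a, b, d, e, f}
  B2: | IN={a, b, d} | OUT={a, b, d, e}
  B3: | IN={a, b, d, e} | OUT={a, b, d, e, f}
  B4: | IN={a, b, d, e, f} | OUT={a, b, d, e, f}
  B5: | IN={a, b, d, e, f} | OUT={a, c, d, e}
  B6: | IN={a, c, d, e} | OUT={}

B6 is the boundary node: OUT[B6] = {}
Applying B6's transfer function to that OUT value gives IN[B6] (row B6 above).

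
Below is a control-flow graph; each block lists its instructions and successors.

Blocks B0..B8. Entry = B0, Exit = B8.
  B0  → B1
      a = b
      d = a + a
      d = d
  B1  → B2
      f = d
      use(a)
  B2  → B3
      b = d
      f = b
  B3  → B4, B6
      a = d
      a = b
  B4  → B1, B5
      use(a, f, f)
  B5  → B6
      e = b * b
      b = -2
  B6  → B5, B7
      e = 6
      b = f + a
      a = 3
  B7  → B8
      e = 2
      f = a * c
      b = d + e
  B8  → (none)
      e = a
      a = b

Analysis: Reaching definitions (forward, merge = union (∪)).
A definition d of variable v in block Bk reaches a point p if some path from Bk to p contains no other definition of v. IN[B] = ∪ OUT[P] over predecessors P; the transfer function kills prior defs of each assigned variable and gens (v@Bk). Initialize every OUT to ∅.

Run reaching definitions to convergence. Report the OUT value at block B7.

Converged values:
  B0:   IN={}   OUT={a@B0, d@B0}
  B1:   IN={a@B0, a@B3, b@B2, d@B0, f@B2}   OUT={a@B0, a@B3, b@B2, d@B0, f@B1}
  B2:   IN={a@B0, a@B3, b@B2, d@B0, f@B1}   OUT={a@B0, a@B3, b@B2, d@B0, f@B2}
  B3:   IN={a@B0, a@B3, b@B2, d@B0, f@B2}   OUT={a@B3, b@B2, d@B0, f@B2}
  B4:   IN={a@B3, b@B2, d@B0, f@B2}   OUT={a@B3, b@B2, d@B0, f@B2}
  B5:   IN={a@B3, a@B6, b@B2, b@B6, d@B0, e@B6, f@B2}   OUT={a@B3, a@B6, b@B5, d@B0, e@B5, f@B2}
  B6:   IN={a@B3, a@B6, b@B2, b@B5, d@B0, e@B5, f@B2}   OUT={a@B6, b@B6, d@B0, e@B6, f@B2}
  B7:   IN={a@B6, b@B6, d@B0, e@B6, f@B2}   OUT={a@B6, b@B7, d@B0, e@B7, f@B7}
  B8:   IN={a@B6, b@B7, d@B0, e@B7, f@B7}   OUT={a@B8, b@B7, d@B0, e@B8, f@B7}

Merge at B7: IN[B7] = OUT[B6] = {a@B6, b@B6, d@B0, e@B6, f@B2}
Applying B7's transfer function to that IN value gives OUT[B7] (row B7 above).

Answer: {a@B6, b@B7, d@B0, e@B7, f@B7}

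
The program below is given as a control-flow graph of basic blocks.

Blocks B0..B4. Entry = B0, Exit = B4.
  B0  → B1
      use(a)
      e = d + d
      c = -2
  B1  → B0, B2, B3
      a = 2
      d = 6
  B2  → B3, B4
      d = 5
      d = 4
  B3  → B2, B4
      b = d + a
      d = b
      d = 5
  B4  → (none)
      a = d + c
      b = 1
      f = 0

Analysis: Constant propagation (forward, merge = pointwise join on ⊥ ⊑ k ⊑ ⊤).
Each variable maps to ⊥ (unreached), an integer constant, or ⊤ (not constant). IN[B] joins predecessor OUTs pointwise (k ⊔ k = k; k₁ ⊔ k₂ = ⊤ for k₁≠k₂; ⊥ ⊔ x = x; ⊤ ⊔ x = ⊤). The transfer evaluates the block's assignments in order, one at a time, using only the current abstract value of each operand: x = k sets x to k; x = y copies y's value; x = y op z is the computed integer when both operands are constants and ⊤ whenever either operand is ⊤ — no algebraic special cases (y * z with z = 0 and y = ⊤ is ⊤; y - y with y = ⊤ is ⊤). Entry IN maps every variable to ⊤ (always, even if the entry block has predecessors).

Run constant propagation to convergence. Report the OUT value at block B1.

Converged values:
  B0: | IN=(all ⊤) | OUT={c:-2; rest ⊤}
  B1: | IN={c:-2; rest ⊤} | OUT={a:2, c:-2, d:6; rest ⊤}
  B2: | IN={a:2, c:-2; rest ⊤} | OUT={a:2, c:-2, d:4; rest ⊤}
  B3: | IN={a:2, c:-2; rest ⊤} | OUT={a:2, c:-2, d:5; rest ⊤}
  B4: | IN={a:2, c:-2; rest ⊤} | OUT={b:1, c:-2, f:0; rest ⊤}

Merge at B1: IN[B1] = OUT[B0] = {a: ⊤, b: ⊤, c: -2, d: ⊤, e: ⊤, f: ⊤}
Applying B1's transfer function to that IN value gives OUT[B1] (row B1 above).

Answer: {a: 2, b: ⊤, c: -2, d: 6, e: ⊤, f: ⊤}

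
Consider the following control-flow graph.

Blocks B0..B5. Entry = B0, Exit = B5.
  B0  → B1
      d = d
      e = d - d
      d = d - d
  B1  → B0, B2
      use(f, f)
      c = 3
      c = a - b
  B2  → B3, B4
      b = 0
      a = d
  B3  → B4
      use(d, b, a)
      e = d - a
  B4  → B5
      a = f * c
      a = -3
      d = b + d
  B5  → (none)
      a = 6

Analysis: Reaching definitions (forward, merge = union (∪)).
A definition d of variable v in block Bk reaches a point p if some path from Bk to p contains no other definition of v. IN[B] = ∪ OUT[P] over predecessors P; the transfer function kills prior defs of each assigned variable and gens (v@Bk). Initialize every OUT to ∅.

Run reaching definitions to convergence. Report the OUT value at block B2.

Fixpoint table:
  B0: | IN={c@B1, d@B0, e@B0} | OUT={c@B1, d@B0, e@B0}
  B1: | IN={c@B1, d@B0, e@B0} | OUT={c@B1, d@B0, e@B0}
  B2: | IN={c@B1, d@B0, e@B0} | OUT={a@B2, b@B2, c@B1, d@B0, e@B0}
  B3: | IN={a@B2, b@B2, c@B1, d@B0, e@B0} | OUT={a@B2, b@B2, c@B1, d@B0, e@B3}
  B4: | IN={a@B2, b@B2, c@B1, d@B0, e@B0, e@B3} | OUT={a@B4, b@B2, c@B1, d@B4, e@B0, e@B3}
  B5: | IN={a@B4, b@B2, c@B1, d@B4, e@B0, e@B3} | OUT={a@B5, b@B2, c@B1, d@B4, e@B0, e@B3}

Merge at B2: IN[B2] = OUT[B1] = {c@B1, d@B0, e@B0}
Applying B2's transfer function to that IN value gives OUT[B2] (row B2 above).

Answer: {a@B2, b@B2, c@B1, d@B0, e@B0}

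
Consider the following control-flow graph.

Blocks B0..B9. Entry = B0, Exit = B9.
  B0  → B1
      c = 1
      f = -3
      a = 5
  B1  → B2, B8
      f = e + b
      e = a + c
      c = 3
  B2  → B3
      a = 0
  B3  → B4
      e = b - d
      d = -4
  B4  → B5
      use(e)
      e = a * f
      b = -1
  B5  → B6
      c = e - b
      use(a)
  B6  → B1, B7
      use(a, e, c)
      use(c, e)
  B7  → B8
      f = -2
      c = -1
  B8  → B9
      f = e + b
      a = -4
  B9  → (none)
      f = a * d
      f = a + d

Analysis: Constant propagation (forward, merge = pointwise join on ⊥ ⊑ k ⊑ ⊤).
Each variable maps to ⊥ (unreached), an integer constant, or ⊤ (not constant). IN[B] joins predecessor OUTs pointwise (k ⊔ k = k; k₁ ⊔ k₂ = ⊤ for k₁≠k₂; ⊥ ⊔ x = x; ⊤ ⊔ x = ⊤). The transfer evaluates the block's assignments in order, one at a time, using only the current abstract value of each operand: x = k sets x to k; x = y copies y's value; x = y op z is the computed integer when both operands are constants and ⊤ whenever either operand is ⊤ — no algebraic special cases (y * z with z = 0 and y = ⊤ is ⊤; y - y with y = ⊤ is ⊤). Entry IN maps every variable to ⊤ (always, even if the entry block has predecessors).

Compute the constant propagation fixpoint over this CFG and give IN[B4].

Answer: {a: 0, b: ⊤, c: 3, d: -4, e: ⊤, f: ⊤}

Derivation:
Fixpoint table:
  B0:   IN=(all ⊤)   OUT={a:5, c:1, f:-3; rest ⊤}
  B1:   IN=(all ⊤)   OUT={c:3; rest ⊤}
  B2:   IN={c:3; rest ⊤}   OUT={a:0, c:3; rest ⊤}
  B3:   IN={a:0, c:3; rest ⊤}   OUT={a:0, c:3, d:-4; rest ⊤}
  B4:   IN={a:0, c:3, d:-4; rest ⊤}   OUT={a:0, b:-1, c:3, d:-4; rest ⊤}
  B5:   IN={a:0, b:-1, c:3, d:-4; rest ⊤}   OUT={a:0, b:-1, d:-4; rest ⊤}
  B6:   IN={a:0, b:-1, d:-4; rest ⊤}   OUT={a:0, b:-1, d:-4; rest ⊤}
  B7:   IN={a:0, b:-1, d:-4; rest ⊤}   OUT={a:0, b:-1, c:-1, d:-4, f:-2; rest ⊤}
  B8:   IN=(all ⊤)   OUT={a:-4; rest ⊤}
  B9:   IN={a:-4; rest ⊤}   OUT={a:-4; rest ⊤}

Merge at B4: IN[B4] = OUT[B3] = {a: 0, b: ⊤, c: 3, d: -4, e: ⊤, f: ⊤}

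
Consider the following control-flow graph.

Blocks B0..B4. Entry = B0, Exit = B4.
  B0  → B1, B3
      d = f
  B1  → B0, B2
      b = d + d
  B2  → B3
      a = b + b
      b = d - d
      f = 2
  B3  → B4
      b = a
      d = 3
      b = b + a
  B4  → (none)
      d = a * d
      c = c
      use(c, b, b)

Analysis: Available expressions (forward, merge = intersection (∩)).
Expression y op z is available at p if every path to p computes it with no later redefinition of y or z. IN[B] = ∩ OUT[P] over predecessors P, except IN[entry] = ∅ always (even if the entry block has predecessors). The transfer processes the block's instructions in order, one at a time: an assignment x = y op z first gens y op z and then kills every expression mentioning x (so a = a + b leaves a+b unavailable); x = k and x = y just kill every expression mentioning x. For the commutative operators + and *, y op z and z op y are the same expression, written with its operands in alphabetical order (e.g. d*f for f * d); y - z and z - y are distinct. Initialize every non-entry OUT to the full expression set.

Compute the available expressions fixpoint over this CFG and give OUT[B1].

Fixpoint table:
  B0: | IN={} | OUT={}
  B1: | IN={} | OUT={d+d}
  B2: | IN={d+d} | OUT={d+d, d-d}
  B3: | IN={} | OUT={}
  B4: | IN={} | OUT={}

Merge at B1: IN[B1] = OUT[B0] = {}
Applying B1's transfer function to that IN value gives OUT[B1] (row B1 above).

Answer: {d+d}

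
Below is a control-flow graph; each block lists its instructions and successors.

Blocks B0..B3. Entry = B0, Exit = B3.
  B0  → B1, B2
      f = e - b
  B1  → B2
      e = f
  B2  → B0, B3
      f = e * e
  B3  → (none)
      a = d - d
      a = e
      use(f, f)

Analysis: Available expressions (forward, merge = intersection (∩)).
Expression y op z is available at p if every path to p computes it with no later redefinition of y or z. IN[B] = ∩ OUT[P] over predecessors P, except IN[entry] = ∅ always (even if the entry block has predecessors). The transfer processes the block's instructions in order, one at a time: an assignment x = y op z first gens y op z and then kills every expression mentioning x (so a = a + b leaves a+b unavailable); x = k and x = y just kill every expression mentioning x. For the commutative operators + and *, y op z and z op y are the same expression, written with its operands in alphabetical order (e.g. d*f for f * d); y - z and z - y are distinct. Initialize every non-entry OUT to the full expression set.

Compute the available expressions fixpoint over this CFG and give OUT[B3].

Converged values:
  B0:   IN={}   OUT={e-b}
  B1:   IN={e-b}   OUT={}
  B2:   IN={}   OUT={e*e}
  B3:   IN={e*e}   OUT={d-d, e*e}

Merge at B3: IN[B3] = OUT[B2] = {e*e}
Applying B3's transfer function to that IN value gives OUT[B3] (row B3 above).

Answer: {d-d, e*e}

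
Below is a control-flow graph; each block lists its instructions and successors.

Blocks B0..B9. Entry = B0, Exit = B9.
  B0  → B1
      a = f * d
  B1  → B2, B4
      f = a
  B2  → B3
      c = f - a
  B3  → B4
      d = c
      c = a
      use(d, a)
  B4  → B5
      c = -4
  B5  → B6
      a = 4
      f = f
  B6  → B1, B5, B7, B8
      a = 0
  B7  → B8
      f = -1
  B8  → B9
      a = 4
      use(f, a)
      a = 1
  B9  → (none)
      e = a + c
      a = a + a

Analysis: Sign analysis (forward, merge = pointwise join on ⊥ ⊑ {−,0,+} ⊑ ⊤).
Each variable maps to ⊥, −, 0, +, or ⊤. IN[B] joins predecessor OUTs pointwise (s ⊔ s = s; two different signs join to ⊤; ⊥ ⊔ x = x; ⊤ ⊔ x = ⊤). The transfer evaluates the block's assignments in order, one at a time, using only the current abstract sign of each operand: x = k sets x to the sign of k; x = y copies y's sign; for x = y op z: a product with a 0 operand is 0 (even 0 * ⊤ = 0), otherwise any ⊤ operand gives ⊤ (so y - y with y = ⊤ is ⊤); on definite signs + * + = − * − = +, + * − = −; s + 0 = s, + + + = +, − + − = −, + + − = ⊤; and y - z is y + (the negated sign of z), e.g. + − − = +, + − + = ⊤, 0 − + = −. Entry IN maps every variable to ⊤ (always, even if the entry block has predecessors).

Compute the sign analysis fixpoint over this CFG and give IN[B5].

Per-block solution:
  B0:  IN=(all ⊤)  OUT=(all ⊤)
  B1:  IN=(all ⊤)  OUT=(all ⊤)
  B2:  IN=(all ⊤)  OUT=(all ⊤)
  B3:  IN=(all ⊤)  OUT=(all ⊤)
  B4:  IN=(all ⊤)  OUT={c:-; rest ⊤}
  B5:  IN={c:-; rest ⊤}  OUT={a:+, c:-; rest ⊤}
  B6:  IN={a:+, c:-; rest ⊤}  OUT={a:0, c:-; rest ⊤}
  B7:  IN={a:0, c:-; rest ⊤}  OUT={a:0, c:-, f:-; rest ⊤}
  B8:  IN={a:0, c:-; rest ⊤}  OUT={a:+, c:-; rest ⊤}
  B9:  IN={a:+, c:-; rest ⊤}  OUT={a:+, c:-; rest ⊤}

Merge at B5: IN[B5] = OUT[B4] ⊔ OUT[B6] = {a: ⊤, b: ⊤, c: -, d: ⊤, e: ⊤, f: ⊤}

Answer: {a: ⊤, b: ⊤, c: -, d: ⊤, e: ⊤, f: ⊤}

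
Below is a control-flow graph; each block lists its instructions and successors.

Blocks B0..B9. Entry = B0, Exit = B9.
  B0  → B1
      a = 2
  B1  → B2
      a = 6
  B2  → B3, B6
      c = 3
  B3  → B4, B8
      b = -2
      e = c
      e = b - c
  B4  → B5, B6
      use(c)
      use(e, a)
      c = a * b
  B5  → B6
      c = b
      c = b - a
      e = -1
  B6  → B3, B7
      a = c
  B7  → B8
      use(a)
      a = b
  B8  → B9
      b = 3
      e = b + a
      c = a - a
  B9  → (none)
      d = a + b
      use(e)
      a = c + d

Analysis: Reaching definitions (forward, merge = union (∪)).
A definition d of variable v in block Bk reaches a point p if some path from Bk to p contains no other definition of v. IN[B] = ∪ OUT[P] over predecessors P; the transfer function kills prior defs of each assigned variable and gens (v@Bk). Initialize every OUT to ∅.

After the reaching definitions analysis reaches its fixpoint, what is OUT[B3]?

Per-block solution:
  B0:   IN={}   OUT={a@B0}
  B1:   IN={a@B0}   OUT={a@B1}
  B2:   IN={a@B1}   OUT={a@B1, c@B2}
  B3:   IN={a@B1, a@B6, b@B3, c@B2, c@B4, c@B5, e@B3, e@B5}   OUT={a@B1, a@B6, b@B3, c@B2, c@B4, c@B5, e@B3}
  B4:   IN={a@B1, a@B6, b@B3, c@B2, c@B4, c@B5, e@B3}   OUT={a@B1, a@B6, b@B3, c@B4, e@B3}
  B5:   IN={a@B1, a@B6, b@B3, c@B4, e@B3}   OUT={a@B1, a@B6, b@B3, c@B5, e@B5}
  B6:   IN={a@B1, a@B6, b@B3, c@B2, c@B4, c@B5, e@B3, e@B5}   OUT={a@B6, b@B3, c@B2, c@B4, c@B5, e@B3, e@B5}
  B7:   IN={a@B6, b@B3, c@B2, c@B4, c@B5, e@B3, e@B5}   OUT={a@B7, b@B3, c@B2, c@B4, c@B5, e@B3, e@B5}
  B8:   IN={a@B1, a@B6, a@B7, b@B3, c@B2, c@B4, c@B5, e@B3, e@B5}   OUT={a@B1, a@B6, a@B7, b@B8, c@B8, e@B8}
  B9:   IN={a@B1, a@B6, a@B7, b@B8, c@B8, e@B8}   OUT={a@B9, b@B8, c@B8, d@B9, e@B8}

Merge at B3: IN[B3] = OUT[B2] ⊔ OUT[B6] = {a@B1, a@B6, b@B3, c@B2, c@B4, c@B5, e@B3, e@B5}
Applying B3's transfer function to that IN value gives OUT[B3] (row B3 above).

Answer: {a@B1, a@B6, b@B3, c@B2, c@B4, c@B5, e@B3}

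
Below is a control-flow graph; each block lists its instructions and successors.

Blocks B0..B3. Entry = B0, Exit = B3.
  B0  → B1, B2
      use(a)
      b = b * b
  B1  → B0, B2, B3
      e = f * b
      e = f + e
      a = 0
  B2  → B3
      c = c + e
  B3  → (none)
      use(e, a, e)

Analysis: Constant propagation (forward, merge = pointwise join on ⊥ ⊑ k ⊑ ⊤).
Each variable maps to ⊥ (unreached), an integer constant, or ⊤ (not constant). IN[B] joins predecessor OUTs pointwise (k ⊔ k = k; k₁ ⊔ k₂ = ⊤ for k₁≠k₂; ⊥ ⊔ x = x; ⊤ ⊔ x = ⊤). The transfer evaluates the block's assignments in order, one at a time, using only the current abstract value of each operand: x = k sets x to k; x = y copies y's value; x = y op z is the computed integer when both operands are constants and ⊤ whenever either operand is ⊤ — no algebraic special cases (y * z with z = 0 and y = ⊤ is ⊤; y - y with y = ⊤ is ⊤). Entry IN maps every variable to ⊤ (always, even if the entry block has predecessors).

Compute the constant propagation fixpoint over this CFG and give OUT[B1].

Answer: {a: 0, b: ⊤, c: ⊤, d: ⊤, e: ⊤, f: ⊤}

Working:
Converged values:
  B0:   IN=(all ⊤)   OUT=(all ⊤)
  B1:   IN=(all ⊤)   OUT={a:0; rest ⊤}
  B2:   IN=(all ⊤)   OUT=(all ⊤)
  B3:   IN=(all ⊤)   OUT=(all ⊤)

Merge at B1: IN[B1] = OUT[B0] = {a: ⊤, b: ⊤, c: ⊤, d: ⊤, e: ⊤, f: ⊤}
Applying B1's transfer function to that IN value gives OUT[B1] (row B1 above).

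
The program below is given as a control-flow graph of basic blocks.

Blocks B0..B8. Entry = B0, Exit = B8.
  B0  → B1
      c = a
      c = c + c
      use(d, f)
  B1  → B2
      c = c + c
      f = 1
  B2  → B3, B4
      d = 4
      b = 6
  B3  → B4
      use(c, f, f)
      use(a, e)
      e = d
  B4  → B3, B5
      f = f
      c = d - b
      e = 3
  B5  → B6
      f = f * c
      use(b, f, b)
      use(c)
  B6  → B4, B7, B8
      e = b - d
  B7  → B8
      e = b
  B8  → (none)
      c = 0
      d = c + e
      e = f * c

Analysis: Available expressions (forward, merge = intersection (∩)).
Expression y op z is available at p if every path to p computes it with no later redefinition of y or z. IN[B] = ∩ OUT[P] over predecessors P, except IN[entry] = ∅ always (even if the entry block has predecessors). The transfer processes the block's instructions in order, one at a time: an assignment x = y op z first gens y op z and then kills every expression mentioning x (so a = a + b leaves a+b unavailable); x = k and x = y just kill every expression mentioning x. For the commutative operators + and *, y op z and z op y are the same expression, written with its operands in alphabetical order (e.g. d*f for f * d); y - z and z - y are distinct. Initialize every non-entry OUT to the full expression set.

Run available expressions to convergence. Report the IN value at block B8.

Answer: {b-d, d-b}

Working:
Fixpoint table:
  B0: | IN={} | OUT={}
  B1: | IN={} | OUT={}
  B2: | IN={} | OUT={}
  B3: | IN={} | OUT={}
  B4: | IN={} | OUT={d-b}
  B5: | IN={d-b} | OUT={d-b}
  B6: | IN={d-b} | OUT={b-d, d-b}
  B7: | IN={b-d, d-b} | OUT={b-d, d-b}
  B8: | IN={b-d, d-b} | OUT={c*f}

Merge at B8: IN[B8] = OUT[B6] ∩ OUT[B7] = {b-d, d-b}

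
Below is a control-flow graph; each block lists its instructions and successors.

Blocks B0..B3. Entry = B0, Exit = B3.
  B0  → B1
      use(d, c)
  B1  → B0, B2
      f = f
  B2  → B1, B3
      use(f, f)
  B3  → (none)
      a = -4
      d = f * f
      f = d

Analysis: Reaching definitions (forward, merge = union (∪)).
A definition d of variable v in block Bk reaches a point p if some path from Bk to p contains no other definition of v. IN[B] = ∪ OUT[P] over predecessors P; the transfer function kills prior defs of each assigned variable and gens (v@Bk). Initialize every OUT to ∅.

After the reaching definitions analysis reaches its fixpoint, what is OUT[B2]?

Converged values:
  B0:  IN={f@B1}  OUT={f@B1}
  B1:  IN={f@B1}  OUT={f@B1}
  B2:  IN={f@B1}  OUT={f@B1}
  B3:  IN={f@B1}  OUT={a@B3, d@B3, f@B3}

Merge at B2: IN[B2] = OUT[B1] = {f@B1}
Applying B2's transfer function to that IN value gives OUT[B2] (row B2 above).

Answer: {f@B1}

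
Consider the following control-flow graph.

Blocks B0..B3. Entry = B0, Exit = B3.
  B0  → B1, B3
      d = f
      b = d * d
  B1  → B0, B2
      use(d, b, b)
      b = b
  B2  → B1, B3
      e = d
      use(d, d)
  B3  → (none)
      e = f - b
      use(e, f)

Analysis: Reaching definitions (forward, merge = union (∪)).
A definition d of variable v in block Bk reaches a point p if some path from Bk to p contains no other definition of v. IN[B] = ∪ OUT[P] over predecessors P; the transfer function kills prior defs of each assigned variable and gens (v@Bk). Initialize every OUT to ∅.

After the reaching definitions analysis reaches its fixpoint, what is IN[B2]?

Answer: {b@B1, d@B0, e@B2}

Trace:
Per-block solution:
  B0: | IN={b@B1, d@B0, e@B2} | OUT={b@B0, d@B0, e@B2}
  B1: | IN={b@B0, b@B1, d@B0, e@B2} | OUT={b@B1, d@B0, e@B2}
  B2: | IN={b@B1, d@B0, e@B2} | OUT={b@B1, d@B0, e@B2}
  B3: | IN={b@B0, b@B1, d@B0, e@B2} | OUT={b@B0, b@B1, d@B0, e@B3}

Merge at B2: IN[B2] = OUT[B1] = {b@B1, d@B0, e@B2}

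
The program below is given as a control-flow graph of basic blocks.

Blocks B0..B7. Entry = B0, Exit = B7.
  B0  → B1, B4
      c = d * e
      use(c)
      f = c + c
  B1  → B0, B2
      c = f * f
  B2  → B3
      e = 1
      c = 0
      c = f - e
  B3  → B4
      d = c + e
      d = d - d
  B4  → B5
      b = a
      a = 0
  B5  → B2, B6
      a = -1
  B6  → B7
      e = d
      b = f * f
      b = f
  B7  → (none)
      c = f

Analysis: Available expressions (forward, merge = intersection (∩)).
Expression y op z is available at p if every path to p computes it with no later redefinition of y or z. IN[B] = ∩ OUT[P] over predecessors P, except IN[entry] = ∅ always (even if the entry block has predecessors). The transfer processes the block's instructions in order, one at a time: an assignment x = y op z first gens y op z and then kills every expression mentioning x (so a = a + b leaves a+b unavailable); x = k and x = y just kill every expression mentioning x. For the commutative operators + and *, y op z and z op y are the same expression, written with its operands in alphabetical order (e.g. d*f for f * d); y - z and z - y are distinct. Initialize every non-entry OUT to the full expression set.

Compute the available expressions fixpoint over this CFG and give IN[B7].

Answer: {f*f}

Derivation:
Fixpoint table:
  B0:  IN={}  OUT={c+c, d*e}
  B1:  IN={c+c, d*e}  OUT={d*e, f*f}
  B2:  IN={}  OUT={f-e}
  B3:  IN={f-e}  OUT={c+e, f-e}
  B4:  IN={}  OUT={}
  B5:  IN={}  OUT={}
  B6:  IN={}  OUT={f*f}
  B7:  IN={f*f}  OUT={f*f}

Merge at B7: IN[B7] = OUT[B6] = {f*f}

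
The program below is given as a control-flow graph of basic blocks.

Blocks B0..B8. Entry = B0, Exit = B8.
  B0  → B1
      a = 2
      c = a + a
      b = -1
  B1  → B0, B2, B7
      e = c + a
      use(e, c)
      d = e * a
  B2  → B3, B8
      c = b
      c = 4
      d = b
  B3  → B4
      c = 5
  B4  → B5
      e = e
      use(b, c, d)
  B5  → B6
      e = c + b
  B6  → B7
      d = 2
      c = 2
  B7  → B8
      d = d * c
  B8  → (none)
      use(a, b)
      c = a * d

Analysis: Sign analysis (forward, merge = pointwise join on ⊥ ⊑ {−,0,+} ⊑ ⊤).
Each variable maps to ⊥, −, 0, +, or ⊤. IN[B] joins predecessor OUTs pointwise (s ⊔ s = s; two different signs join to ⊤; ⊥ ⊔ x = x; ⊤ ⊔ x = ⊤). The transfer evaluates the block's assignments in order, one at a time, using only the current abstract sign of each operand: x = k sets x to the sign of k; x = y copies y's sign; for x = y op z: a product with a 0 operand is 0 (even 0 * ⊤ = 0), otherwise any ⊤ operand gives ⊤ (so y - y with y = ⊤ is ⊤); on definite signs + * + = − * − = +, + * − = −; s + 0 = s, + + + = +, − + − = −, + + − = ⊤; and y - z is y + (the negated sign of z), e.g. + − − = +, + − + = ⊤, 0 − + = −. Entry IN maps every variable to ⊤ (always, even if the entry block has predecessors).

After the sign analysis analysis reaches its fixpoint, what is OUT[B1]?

Answer: {a: +, b: -, c: +, d: +, e: +, f: ⊤}

Working:
Fixpoint table:
  B0:  IN=(all ⊤)  OUT={a:+, b:-, c:+; rest ⊤}
  B1:  IN={a:+, b:-, c:+; rest ⊤}  OUT={a:+, b:-, c:+, d:+, e:+; rest ⊤}
  B2:  IN={a:+, b:-, c:+, d:+, e:+; rest ⊤}  OUT={a:+, b:-, c:+, d:-, e:+; rest ⊤}
  B3:  IN={a:+, b:-, c:+, d:-, e:+; rest ⊤}  OUT={a:+, b:-, c:+, d:-, e:+; rest ⊤}
  B4:  IN={a:+, b:-, c:+, d:-, e:+; rest ⊤}  OUT={a:+, b:-, c:+, d:-, e:+; rest ⊤}
  B5:  IN={a:+, b:-, c:+, d:-, e:+; rest ⊤}  OUT={a:+, b:-, c:+, d:-; rest ⊤}
  B6:  IN={a:+, b:-, c:+, d:-; rest ⊤}  OUT={a:+, b:-, c:+, d:+; rest ⊤}
  B7:  IN={a:+, b:-, c:+, d:+; rest ⊤}  OUT={a:+, b:-, c:+, d:+; rest ⊤}
  B8:  IN={a:+, b:-, c:+; rest ⊤}  OUT={a:+, b:-; rest ⊤}

Merge at B1: IN[B1] = OUT[B0] = {a: +, b: -, c: +, d: ⊤, e: ⊤, f: ⊤}
Applying B1's transfer function to that IN value gives OUT[B1] (row B1 above).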